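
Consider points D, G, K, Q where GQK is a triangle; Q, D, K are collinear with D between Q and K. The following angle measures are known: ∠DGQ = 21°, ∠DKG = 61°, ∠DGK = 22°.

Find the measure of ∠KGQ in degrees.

1. ∠GDK = 97°  [△GDK]
2. ∠GKQ = 61°  [D on ray KQ]
3. ∠GDQ = 83°  [linear pair at D on QK]
4. ∠DQG = 76°  [△GQD]
5. ∠GQK = 76°  [D on ray QK]
6. ∠KGQ = 43°  [△GQK]

∠KGQ = 43°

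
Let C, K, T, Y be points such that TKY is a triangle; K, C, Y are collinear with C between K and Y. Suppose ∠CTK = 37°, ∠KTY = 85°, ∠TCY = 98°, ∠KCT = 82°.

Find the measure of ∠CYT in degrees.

1. ∠CKT = 61°  [△TKC]
2. ∠TKY = 61°  [C on ray KY]
3. ∠KYT = 34°  [△TKY]
4. ∠CYT = 34°  [C on ray YK]

∠CYT = 34°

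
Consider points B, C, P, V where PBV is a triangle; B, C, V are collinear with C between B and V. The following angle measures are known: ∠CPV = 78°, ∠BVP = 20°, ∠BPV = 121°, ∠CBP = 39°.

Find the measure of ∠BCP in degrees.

1. ∠CVP = 20°  [C on ray VB]
2. ∠PCV = 82°  [△PCV]
3. ∠BCP = 98°  [linear pair at C on BV]

∠BCP = 98°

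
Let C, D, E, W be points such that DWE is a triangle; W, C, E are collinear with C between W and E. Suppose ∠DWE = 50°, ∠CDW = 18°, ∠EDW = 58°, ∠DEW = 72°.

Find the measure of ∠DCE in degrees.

∠DCE = 68°

1. ∠CWD = 50°  [C on ray WE]
2. ∠DCW = 112°  [△DWC]
3. ∠DCE = 68°  [linear pair at C on WE]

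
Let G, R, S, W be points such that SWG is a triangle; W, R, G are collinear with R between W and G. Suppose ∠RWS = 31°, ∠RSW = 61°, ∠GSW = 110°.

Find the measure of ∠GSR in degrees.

∠GSR = 49°

1. ∠SRW = 88°  [△SWR]
2. ∠GWS = 31°  [R on ray WG]
3. ∠SGW = 39°  [△SWG]
4. ∠GRS = 92°  [linear pair at R on WG]
5. ∠RGS = 39°  [R on ray GW]
6. ∠GSR = 49°  [△SRG]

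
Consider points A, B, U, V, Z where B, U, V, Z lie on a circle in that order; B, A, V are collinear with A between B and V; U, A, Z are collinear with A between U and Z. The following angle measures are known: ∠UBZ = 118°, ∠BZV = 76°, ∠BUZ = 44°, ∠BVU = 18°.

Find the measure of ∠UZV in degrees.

1. ∠BUV = 104°  [cyclic BUVZ, opposite ∠U+∠Z]
2. ∠UBV = 58°  [△BUV]
3. ∠UZV = 58°  [same arc UV]

∠UZV = 58°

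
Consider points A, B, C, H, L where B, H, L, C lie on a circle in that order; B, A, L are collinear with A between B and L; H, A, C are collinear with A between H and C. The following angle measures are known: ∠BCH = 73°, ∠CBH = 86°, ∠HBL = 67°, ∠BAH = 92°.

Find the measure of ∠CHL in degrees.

∠CHL = 19°

1. ∠BLH = 73°  [same arc BH]
2. ∠HAL = 88°  [linear pair at A on BL]
3. ∠CHL = 19°  [△HAL]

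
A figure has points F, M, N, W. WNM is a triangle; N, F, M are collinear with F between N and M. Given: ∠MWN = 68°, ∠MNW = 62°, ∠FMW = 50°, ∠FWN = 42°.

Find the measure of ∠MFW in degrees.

∠MFW = 104°

1. ∠FNW = 62°  [F on ray NM]
2. ∠NFW = 76°  [△WNF]
3. ∠MFW = 104°  [linear pair at F on NM]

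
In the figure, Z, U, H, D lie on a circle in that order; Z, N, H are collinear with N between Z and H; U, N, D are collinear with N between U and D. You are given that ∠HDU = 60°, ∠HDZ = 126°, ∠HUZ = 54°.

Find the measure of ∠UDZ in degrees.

1. ∠HZU = 60°  [same arc UH]
2. ∠UHZ = 66°  [△ZUH]
3. ∠UDZ = 66°  [same arc ZU]

∠UDZ = 66°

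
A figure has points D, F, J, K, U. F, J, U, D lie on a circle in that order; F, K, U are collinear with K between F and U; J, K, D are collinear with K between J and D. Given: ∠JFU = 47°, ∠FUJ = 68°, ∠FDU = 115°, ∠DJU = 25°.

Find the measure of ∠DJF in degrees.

1. ∠JKU = 87°  [△JKU]
2. ∠FKJ = 93°  [linear pair at K on FU]
3. ∠DJF = 40°  [△FKJ]

∠DJF = 40°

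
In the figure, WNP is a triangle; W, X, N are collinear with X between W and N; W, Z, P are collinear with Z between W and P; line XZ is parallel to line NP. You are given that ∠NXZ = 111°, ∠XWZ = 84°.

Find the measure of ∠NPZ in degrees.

1. ∠WXZ = 69°  [linear pair at X on WN]
2. ∠WZX = 27°  [△WXZ]
3. ∠PZX = 153°  [linear pair at Z on WP]
4. ∠NPZ = 27°  [XZ∥NP, co-interior at P–Z]

∠NPZ = 27°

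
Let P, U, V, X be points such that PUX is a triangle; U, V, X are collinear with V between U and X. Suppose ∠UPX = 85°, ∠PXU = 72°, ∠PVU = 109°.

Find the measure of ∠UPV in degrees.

∠UPV = 48°

1. ∠PUX = 23°  [△PUX]
2. ∠PUV = 23°  [V on ray UX]
3. ∠UPV = 48°  [△PUV]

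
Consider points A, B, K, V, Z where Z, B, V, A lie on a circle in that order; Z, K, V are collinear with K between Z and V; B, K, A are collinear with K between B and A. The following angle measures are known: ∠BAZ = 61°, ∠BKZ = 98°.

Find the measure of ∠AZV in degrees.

1. ∠BVZ = 61°  [same arc ZB]
2. ∠BKV = 82°  [linear pair at K on ZV]
3. ∠ABV = 37°  [△BKV]
4. ∠AZV = 37°  [same arc VA]

∠AZV = 37°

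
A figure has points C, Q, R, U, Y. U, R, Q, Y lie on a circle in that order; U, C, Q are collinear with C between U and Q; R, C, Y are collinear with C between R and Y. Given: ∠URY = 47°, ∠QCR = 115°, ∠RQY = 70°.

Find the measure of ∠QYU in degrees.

∠QYU = 91°

1. ∠UQY = 47°  [same arc UY]
2. ∠UCY = 115°  [vertical angles at C]
3. ∠RUY = 110°  [cyclic URQY, opposite ∠U+∠Q]
4. ∠RYU = 23°  [△URY]
5. ∠QUY = 42°  [△UCY]
6. ∠QYU = 91°  [△UQY]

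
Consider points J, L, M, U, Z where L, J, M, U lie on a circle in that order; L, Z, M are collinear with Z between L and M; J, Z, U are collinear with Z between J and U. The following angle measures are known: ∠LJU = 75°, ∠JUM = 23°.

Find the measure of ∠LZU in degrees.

∠LZU = 98°

1. ∠LMU = 75°  [same arc LU]
2. ∠MZU = 82°  [△MZU]
3. ∠LZU = 98°  [linear pair at Z on LM]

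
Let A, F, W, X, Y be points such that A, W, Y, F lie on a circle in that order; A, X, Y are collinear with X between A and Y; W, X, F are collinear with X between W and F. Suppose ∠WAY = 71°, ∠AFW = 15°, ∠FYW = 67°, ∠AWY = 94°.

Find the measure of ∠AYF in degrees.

∠AYF = 52°

1. ∠WFY = 71°  [same arc WY]
2. ∠FWY = 42°  [△WYF]
3. ∠AFY = 86°  [cyclic AWYF, opposite ∠W+∠F]
4. ∠FAY = 42°  [same arc YF]
5. ∠AYF = 52°  [△AYF]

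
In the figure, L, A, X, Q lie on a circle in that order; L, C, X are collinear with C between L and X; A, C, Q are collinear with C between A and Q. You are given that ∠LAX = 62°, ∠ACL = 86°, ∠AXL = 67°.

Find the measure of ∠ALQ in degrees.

1. ∠ALX = 51°  [△LAX]
2. ∠LAQ = 43°  [△LCA]
3. ∠AQL = 67°  [same arc LA]
4. ∠ALQ = 70°  [△LAQ]

∠ALQ = 70°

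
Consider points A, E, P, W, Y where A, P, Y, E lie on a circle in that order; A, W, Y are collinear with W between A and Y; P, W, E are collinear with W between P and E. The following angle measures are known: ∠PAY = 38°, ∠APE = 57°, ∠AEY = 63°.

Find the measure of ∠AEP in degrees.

∠AEP = 25°

1. ∠APY = 117°  [cyclic APYE, opposite ∠P+∠E]
2. ∠AYP = 25°  [△APY]
3. ∠AEP = 25°  [same arc AP]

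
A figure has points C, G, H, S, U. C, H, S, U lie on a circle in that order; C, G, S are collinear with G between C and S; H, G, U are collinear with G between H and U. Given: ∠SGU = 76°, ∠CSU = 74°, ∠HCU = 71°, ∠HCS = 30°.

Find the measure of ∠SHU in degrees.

∠SHU = 41°

1. ∠HUS = 30°  [△SGU]
2. ∠HSU = 109°  [cyclic CHSU, opposite ∠C+∠S]
3. ∠SHU = 41°  [△HSU]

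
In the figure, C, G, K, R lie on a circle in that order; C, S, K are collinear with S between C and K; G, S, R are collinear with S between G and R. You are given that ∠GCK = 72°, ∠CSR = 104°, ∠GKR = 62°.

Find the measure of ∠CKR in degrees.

1. ∠GRK = 72°  [same arc GK]
2. ∠KSR = 76°  [linear pair at S on CK]
3. ∠CKR = 32°  [△KSR]

∠CKR = 32°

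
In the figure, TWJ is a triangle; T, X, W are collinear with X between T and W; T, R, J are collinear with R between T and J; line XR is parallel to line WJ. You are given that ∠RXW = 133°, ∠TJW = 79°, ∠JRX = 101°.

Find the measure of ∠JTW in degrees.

∠JTW = 54°

1. ∠RXT = 47°  [linear pair at X on TW]
2. ∠TRX = 79°  [XR∥WJ, corresponding at R]
3. ∠RTX = 54°  [△TXR]
4. ∠JTW = 54°  [X on TW, R on TJ]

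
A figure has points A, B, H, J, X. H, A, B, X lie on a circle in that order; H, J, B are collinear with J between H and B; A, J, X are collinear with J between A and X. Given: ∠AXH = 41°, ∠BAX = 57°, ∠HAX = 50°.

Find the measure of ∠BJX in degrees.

∠BJX = 98°

1. ∠BHX = 57°  [same arc BX]
2. ∠HJX = 82°  [△HJX]
3. ∠BJX = 98°  [linear pair at J on HB]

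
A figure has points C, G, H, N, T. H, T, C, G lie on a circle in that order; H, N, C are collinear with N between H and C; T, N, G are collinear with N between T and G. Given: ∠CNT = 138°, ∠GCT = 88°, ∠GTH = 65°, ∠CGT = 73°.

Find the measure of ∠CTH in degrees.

1. ∠HNT = 42°  [linear pair at N on HC]
2. ∠CTG = 19°  [△TCG]
3. ∠CHT = 73°  [△HNT]
4. ∠HCT = 23°  [△TNC]
5. ∠CTH = 84°  [△HTC]

∠CTH = 84°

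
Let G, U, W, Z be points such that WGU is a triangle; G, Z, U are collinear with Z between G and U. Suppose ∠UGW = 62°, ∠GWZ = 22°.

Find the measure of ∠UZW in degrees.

1. ∠WGZ = 62°  [Z on ray GU]
2. ∠GZW = 96°  [△WGZ]
3. ∠UZW = 84°  [linear pair at Z on GU]

∠UZW = 84°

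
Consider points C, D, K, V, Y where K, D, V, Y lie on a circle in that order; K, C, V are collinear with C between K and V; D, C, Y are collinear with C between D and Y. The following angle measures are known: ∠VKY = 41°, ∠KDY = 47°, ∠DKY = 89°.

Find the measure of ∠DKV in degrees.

1. ∠VDY = 41°  [same arc VY]
2. ∠DVY = 91°  [cyclic KDVY, opposite ∠K+∠V]
3. ∠DYV = 48°  [△DVY]
4. ∠DKV = 48°  [same arc DV]

∠DKV = 48°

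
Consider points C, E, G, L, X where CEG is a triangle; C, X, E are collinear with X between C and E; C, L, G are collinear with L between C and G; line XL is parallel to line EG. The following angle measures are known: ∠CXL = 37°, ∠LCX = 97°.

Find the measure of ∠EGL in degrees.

∠EGL = 46°

1. ∠CLX = 46°  [△CXL]
2. ∠GLX = 134°  [linear pair at L on CG]
3. ∠EGL = 46°  [XL∥EG, co-interior at G–L]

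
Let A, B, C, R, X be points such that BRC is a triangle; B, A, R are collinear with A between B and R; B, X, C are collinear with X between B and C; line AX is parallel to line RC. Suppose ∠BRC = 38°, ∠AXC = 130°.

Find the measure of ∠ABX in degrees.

∠ABX = 92°

1. ∠BAX = 38°  [AX∥RC, corresponding at A]
2. ∠AXB = 50°  [linear pair at X on BC]
3. ∠ABX = 92°  [△BAX]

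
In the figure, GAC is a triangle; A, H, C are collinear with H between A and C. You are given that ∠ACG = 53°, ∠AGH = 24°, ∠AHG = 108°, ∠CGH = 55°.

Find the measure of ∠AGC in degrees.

1. ∠GAH = 48°  [△GAH]
2. ∠CAG = 48°  [H on ray AC]
3. ∠AGC = 79°  [△GAC]

∠AGC = 79°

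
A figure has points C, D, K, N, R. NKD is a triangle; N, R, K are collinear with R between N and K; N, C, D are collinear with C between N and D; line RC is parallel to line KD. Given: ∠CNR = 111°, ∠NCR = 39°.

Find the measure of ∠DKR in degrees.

1. ∠CRN = 30°  [△NRC]
2. ∠CRK = 150°  [linear pair at R on NK]
3. ∠DKR = 30°  [RC∥KD, co-interior at K–R]

∠DKR = 30°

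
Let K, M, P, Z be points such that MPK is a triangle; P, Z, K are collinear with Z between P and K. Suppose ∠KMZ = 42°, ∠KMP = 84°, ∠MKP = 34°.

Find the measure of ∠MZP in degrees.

∠MZP = 76°

1. ∠MKZ = 34°  [Z on ray KP]
2. ∠KZM = 104°  [△MZK]
3. ∠MZP = 76°  [linear pair at Z on PK]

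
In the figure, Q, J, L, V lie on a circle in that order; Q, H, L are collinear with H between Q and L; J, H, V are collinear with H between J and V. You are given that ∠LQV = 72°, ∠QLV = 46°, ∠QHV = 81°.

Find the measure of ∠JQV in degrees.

∠JQV = 107°

1. ∠JVQ = 27°  [△QHV]
2. ∠QJV = 46°  [same arc QV]
3. ∠JQV = 107°  [△QJV]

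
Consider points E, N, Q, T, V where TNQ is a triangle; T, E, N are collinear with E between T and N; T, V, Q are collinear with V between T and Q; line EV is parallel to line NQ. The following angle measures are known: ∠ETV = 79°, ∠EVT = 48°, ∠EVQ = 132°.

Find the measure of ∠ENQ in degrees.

1. ∠TEV = 53°  [△TEV]
2. ∠NEV = 127°  [linear pair at E on TN]
3. ∠ENQ = 53°  [EV∥NQ, co-interior at N–E]

∠ENQ = 53°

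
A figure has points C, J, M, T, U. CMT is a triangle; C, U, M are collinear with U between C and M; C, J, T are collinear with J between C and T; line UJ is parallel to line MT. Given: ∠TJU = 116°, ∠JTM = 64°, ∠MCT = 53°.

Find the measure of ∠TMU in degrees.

∠TMU = 63°

1. ∠CTM = 64°  [J on ray TC]
2. ∠CMT = 63°  [△CMT]
3. ∠TMU = 63°  [U on ray MC]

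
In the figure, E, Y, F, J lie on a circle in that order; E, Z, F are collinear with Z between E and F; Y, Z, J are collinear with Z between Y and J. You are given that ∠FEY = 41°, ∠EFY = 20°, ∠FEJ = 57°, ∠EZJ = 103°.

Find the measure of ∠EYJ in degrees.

1. ∠FJY = 41°  [same arc YF]
2. ∠FZJ = 77°  [linear pair at Z on EF]
3. ∠EFJ = 62°  [△FZJ]
4. ∠EYJ = 62°  [same arc EJ]

∠EYJ = 62°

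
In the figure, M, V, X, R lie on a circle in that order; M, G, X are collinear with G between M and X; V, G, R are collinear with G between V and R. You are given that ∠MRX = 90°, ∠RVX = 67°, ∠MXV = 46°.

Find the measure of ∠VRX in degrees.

∠VRX = 44°

1. ∠MVX = 90°  [cyclic MVXR, opposite ∠V+∠R]
2. ∠VMX = 44°  [△MVX]
3. ∠VRX = 44°  [same arc VX]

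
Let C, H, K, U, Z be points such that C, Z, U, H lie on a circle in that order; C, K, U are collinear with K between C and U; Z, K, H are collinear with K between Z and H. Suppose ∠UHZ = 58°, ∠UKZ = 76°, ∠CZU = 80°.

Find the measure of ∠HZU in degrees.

1. ∠UCZ = 58°  [same arc ZU]
2. ∠CUZ = 42°  [△CZU]
3. ∠HZU = 62°  [△ZKU]

∠HZU = 62°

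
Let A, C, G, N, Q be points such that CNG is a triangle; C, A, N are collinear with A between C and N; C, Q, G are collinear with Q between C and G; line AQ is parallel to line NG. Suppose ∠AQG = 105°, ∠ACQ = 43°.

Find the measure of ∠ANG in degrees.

1. ∠AQC = 75°  [linear pair at Q on CG]
2. ∠CAQ = 62°  [△CAQ]
3. ∠NAQ = 118°  [linear pair at A on CN]
4. ∠ANG = 62°  [AQ∥NG, co-interior at N–A]

∠ANG = 62°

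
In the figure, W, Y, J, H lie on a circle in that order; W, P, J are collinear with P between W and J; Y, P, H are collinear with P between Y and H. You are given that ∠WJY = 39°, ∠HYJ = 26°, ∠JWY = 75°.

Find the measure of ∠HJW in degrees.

∠HJW = 40°

1. ∠JYW = 66°  [△WYJ]
2. ∠HWJ = 26°  [same arc JH]
3. ∠JHW = 114°  [cyclic WYJH, opposite ∠Y+∠H]
4. ∠HJW = 40°  [△WJH]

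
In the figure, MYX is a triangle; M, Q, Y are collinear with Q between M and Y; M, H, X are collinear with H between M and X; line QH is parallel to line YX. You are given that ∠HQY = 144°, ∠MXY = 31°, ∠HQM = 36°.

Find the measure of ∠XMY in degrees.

1. ∠MHQ = 31°  [QH∥YX, corresponding at H]
2. ∠HMQ = 113°  [△MQH]
3. ∠XMY = 113°  [Q on MY, H on MX]

∠XMY = 113°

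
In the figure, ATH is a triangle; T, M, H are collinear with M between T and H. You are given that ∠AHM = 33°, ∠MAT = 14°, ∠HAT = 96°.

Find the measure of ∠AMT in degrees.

∠AMT = 115°

1. ∠AHT = 33°  [M on ray HT]
2. ∠ATH = 51°  [△ATH]
3. ∠ATM = 51°  [M on ray TH]
4. ∠AMT = 115°  [△ATM]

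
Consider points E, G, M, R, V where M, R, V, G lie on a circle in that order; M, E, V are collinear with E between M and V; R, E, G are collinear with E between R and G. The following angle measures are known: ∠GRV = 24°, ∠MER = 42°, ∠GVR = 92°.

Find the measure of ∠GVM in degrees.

∠GVM = 74°

1. ∠RGV = 64°  [△RVG]
2. ∠GEV = 42°  [vertical angles at E]
3. ∠GVM = 74°  [△VEG]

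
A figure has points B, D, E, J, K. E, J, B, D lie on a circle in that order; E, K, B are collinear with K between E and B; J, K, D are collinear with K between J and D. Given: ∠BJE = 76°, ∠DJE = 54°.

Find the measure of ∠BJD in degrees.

1. ∠BDE = 104°  [cyclic EJBD, opposite ∠J+∠D]
2. ∠DBE = 54°  [same arc ED]
3. ∠BED = 22°  [△EBD]
4. ∠BJD = 22°  [same arc BD]

∠BJD = 22°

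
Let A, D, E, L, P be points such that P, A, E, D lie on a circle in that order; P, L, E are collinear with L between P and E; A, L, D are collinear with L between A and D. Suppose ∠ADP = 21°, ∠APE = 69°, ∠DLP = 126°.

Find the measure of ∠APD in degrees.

1. ∠AEP = 21°  [same arc PA]
2. ∠ADE = 69°  [same arc AE]
3. ∠ALE = 126°  [vertical angles at L]
4. ∠DAE = 33°  [△ALE]
5. ∠AED = 78°  [△AED]
6. ∠APD = 102°  [cyclic PAED, opposite ∠P+∠E]

∠APD = 102°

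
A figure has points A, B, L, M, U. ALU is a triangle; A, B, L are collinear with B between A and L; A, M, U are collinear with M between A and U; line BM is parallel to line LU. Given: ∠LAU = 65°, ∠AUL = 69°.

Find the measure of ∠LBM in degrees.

∠LBM = 134°

1. ∠ALU = 46°  [△ALU]
2. ∠ABM = 46°  [BM∥LU, corresponding at B]
3. ∠LBM = 134°  [linear pair at B on AL]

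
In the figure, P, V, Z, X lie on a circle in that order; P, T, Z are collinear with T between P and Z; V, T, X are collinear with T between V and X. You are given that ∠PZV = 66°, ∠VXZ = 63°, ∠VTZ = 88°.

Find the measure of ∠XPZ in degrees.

∠XPZ = 26°

1. ∠PXV = 66°  [same arc PV]
2. ∠PTX = 88°  [vertical angles at T]
3. ∠XPZ = 26°  [△PTX]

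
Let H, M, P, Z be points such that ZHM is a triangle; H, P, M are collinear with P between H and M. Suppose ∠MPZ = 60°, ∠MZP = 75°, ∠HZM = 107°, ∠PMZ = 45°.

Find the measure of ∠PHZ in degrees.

1. ∠HMZ = 45°  [P on ray MH]
2. ∠MHZ = 28°  [△ZHM]
3. ∠PHZ = 28°  [P on ray HM]

∠PHZ = 28°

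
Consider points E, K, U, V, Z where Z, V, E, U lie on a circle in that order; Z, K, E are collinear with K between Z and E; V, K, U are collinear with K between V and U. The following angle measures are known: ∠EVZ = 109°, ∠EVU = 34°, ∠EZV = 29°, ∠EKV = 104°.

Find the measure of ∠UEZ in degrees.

∠UEZ = 75°

1. ∠EUZ = 71°  [cyclic ZVEU, opposite ∠V+∠U]
2. ∠EZU = 34°  [same arc EU]
3. ∠UEZ = 75°  [△ZEU]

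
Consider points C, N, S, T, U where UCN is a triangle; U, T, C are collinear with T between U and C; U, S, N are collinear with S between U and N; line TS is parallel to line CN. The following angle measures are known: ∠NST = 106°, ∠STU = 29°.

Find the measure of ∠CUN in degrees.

∠CUN = 77°

1. ∠TSU = 74°  [linear pair at S on UN]
2. ∠SUT = 77°  [△UTS]
3. ∠CUN = 77°  [T on UC, S on UN]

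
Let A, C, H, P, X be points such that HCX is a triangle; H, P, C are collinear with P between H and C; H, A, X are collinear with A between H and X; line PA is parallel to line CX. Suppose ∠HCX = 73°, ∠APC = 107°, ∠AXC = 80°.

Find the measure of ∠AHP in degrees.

∠AHP = 27°

1. ∠CXH = 80°  [A on ray XH]
2. ∠CHX = 27°  [△HCX]
3. ∠AHP = 27°  [P on HC, A on HX]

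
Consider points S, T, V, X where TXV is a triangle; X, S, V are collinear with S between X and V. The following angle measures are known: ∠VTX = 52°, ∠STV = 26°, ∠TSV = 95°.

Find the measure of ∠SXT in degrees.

∠SXT = 69°

1. ∠SVT = 59°  [△TSV]
2. ∠TVX = 59°  [S on ray VX]
3. ∠TXV = 69°  [△TXV]
4. ∠SXT = 69°  [S on ray XV]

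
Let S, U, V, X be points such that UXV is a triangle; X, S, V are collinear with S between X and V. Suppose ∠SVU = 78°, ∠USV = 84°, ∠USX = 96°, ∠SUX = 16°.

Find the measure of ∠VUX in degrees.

1. ∠UVX = 78°  [S on ray VX]
2. ∠SXU = 68°  [△UXS]
3. ∠UXV = 68°  [S on ray XV]
4. ∠VUX = 34°  [△UXV]

∠VUX = 34°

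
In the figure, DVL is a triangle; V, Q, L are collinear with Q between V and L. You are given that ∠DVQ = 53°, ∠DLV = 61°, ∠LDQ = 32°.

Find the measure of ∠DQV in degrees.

1. ∠DLQ = 61°  [Q on ray LV]
2. ∠DQL = 87°  [△DQL]
3. ∠DQV = 93°  [linear pair at Q on VL]

∠DQV = 93°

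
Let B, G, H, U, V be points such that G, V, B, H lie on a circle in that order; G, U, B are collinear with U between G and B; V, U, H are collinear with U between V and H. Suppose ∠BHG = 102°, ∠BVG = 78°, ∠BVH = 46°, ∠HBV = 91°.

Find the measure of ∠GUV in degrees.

1. ∠BGH = 46°  [same arc BH]
2. ∠BHV = 43°  [△VBH]
3. ∠GBH = 32°  [△GBH]
4. ∠BGV = 43°  [same arc VB]
5. ∠GVH = 32°  [same arc GH]
6. ∠GUV = 105°  [△GUV]

∠GUV = 105°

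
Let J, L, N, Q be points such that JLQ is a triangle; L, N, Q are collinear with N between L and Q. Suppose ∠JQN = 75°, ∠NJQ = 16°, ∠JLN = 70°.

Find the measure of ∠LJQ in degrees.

∠LJQ = 35°

1. ∠JQL = 75°  [N on ray QL]
2. ∠JLQ = 70°  [N on ray LQ]
3. ∠LJQ = 35°  [△JLQ]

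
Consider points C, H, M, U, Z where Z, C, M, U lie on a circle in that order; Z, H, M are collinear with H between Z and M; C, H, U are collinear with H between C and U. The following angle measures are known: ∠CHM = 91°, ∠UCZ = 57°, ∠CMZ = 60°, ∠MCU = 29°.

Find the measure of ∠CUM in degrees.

∠CUM = 34°

1. ∠UHZ = 91°  [vertical angles at H]
2. ∠UMZ = 57°  [same arc ZU]
3. ∠MHU = 89°  [linear pair at H on ZM]
4. ∠CUM = 34°  [△MHU]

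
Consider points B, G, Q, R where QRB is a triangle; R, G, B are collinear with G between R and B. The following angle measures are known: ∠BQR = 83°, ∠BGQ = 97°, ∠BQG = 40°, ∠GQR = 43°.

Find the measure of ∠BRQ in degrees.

1. ∠QGR = 83°  [linear pair at G on RB]
2. ∠GRQ = 54°  [△QRG]
3. ∠BRQ = 54°  [G on ray RB]

∠BRQ = 54°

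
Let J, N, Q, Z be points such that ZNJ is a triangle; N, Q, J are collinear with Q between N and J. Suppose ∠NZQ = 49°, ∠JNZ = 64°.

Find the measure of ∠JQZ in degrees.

∠JQZ = 113°

1. ∠QNZ = 64°  [Q on ray NJ]
2. ∠NQZ = 67°  [△ZNQ]
3. ∠JQZ = 113°  [linear pair at Q on NJ]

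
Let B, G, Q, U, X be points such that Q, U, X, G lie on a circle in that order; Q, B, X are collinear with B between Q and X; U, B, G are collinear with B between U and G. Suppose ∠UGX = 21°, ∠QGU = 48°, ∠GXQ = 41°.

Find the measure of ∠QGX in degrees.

∠QGX = 69°

1. ∠UQX = 21°  [same arc UX]
2. ∠QXU = 48°  [same arc QU]
3. ∠QUX = 111°  [△QUX]
4. ∠QGX = 69°  [cyclic QUXG, opposite ∠U+∠G]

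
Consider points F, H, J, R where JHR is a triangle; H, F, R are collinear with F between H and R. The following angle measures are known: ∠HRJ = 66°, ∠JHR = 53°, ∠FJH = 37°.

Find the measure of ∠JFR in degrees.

1. ∠FHJ = 53°  [F on ray HR]
2. ∠HFJ = 90°  [△JHF]
3. ∠JFR = 90°  [linear pair at F on HR]

∠JFR = 90°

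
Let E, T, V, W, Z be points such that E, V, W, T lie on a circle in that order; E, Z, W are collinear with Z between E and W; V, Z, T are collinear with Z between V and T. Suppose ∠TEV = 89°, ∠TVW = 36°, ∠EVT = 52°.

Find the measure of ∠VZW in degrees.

∠VZW = 105°

1. ∠ETV = 39°  [△EVT]
2. ∠EWV = 39°  [same arc EV]
3. ∠VZW = 105°  [△VZW]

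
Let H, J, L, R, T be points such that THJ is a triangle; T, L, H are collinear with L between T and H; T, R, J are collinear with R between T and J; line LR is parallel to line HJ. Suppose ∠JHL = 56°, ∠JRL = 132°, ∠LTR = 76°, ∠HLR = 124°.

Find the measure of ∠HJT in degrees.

∠HJT = 48°

1. ∠JHT = 56°  [L on ray HT]
2. ∠HTJ = 76°  [L on TH, R on TJ]
3. ∠HJT = 48°  [△THJ]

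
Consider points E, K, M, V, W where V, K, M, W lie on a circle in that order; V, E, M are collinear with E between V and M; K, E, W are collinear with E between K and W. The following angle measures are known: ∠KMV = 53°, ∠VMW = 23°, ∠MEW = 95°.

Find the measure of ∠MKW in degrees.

∠MKW = 42°

1. ∠KWV = 53°  [same arc VK]
2. ∠VEW = 85°  [linear pair at E on VM]
3. ∠MVW = 42°  [△VEW]
4. ∠MKW = 42°  [same arc MW]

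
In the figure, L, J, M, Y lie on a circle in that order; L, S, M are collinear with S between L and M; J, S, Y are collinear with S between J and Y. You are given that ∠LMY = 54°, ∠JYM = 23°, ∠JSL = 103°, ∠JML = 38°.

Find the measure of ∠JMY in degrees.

1. ∠JSM = 77°  [linear pair at S on LM]
2. ∠MJY = 65°  [△JSM]
3. ∠JMY = 92°  [△JMY]

∠JMY = 92°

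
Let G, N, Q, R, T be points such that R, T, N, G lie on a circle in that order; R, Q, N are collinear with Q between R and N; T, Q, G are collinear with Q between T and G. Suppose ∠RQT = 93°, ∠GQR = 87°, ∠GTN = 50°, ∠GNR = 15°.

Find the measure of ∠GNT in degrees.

∠GNT = 58°

1. ∠GQN = 93°  [vertical angles at Q]
2. ∠NGT = 72°  [△NQG]
3. ∠GNT = 58°  [△TNG]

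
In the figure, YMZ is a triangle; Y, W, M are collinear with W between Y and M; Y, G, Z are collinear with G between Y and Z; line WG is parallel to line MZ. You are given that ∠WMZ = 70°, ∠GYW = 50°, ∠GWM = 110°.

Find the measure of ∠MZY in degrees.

∠MZY = 60°

1. ∠YMZ = 70°  [W on ray MY]
2. ∠MYZ = 50°  [W on YM, G on YZ]
3. ∠MZY = 60°  [△YMZ]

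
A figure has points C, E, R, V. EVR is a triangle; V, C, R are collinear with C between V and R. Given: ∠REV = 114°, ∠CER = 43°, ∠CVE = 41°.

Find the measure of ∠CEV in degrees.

∠CEV = 71°

1. ∠EVR = 41°  [C on ray VR]
2. ∠ERV = 25°  [△EVR]
3. ∠CRE = 25°  [C on ray RV]
4. ∠ECR = 112°  [△ECR]
5. ∠ECV = 68°  [linear pair at C on VR]
6. ∠CEV = 71°  [△EVC]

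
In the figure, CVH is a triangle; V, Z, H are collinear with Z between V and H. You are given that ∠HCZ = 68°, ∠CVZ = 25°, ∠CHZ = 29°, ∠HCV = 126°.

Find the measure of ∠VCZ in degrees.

∠VCZ = 58°

1. ∠CZH = 83°  [△CZH]
2. ∠CZV = 97°  [linear pair at Z on VH]
3. ∠VCZ = 58°  [△CVZ]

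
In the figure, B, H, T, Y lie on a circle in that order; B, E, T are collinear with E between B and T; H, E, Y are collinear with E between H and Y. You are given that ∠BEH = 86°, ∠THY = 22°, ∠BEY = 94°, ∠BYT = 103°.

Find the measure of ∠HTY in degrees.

∠HTY = 119°

1. ∠TEY = 86°  [vertical angles at E]
2. ∠TBY = 22°  [same arc TY]
3. ∠BTY = 55°  [△BTY]
4. ∠HYT = 39°  [△TEY]
5. ∠HTY = 119°  [△HTY]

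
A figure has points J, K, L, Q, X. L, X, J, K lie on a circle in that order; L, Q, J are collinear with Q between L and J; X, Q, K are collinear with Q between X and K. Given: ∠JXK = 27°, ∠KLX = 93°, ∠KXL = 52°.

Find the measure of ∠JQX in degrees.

1. ∠JLK = 27°  [same arc JK]
2. ∠LKX = 35°  [△LXK]
3. ∠KQL = 118°  [△LQK]
4. ∠JQX = 118°  [vertical angles at Q]

∠JQX = 118°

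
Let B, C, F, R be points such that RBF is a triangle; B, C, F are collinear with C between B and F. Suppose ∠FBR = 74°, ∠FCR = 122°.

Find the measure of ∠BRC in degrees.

∠BRC = 48°

1. ∠CBR = 74°  [C on ray BF]
2. ∠BCR = 58°  [linear pair at C on BF]
3. ∠BRC = 48°  [△RBC]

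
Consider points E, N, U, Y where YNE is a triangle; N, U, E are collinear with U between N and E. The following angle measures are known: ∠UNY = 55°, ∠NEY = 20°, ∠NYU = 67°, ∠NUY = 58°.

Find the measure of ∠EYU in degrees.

1. ∠UEY = 20°  [U on ray EN]
2. ∠EUY = 122°  [linear pair at U on NE]
3. ∠EYU = 38°  [△YUE]

∠EYU = 38°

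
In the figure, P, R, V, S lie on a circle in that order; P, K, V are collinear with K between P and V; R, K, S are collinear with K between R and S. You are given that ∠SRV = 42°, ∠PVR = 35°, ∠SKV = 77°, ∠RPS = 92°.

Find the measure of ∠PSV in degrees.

∠PSV = 85°

1. ∠SPV = 42°  [same arc VS]
2. ∠PSR = 35°  [same arc PR]
3. ∠PRS = 53°  [△PRS]
4. ∠PVS = 53°  [same arc PS]
5. ∠PSV = 85°  [△PVS]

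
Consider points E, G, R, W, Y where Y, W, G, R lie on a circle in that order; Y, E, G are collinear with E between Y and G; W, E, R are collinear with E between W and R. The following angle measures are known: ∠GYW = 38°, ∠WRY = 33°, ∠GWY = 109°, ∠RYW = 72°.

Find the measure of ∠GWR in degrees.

1. ∠GRW = 38°  [same arc WG]
2. ∠RGW = 108°  [cyclic YWGR, opposite ∠Y+∠G]
3. ∠GWR = 34°  [△WGR]

∠GWR = 34°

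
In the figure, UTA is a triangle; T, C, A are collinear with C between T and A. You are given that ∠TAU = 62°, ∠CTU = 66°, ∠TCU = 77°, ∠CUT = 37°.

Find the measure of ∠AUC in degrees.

1. ∠CAU = 62°  [C on ray AT]
2. ∠ACU = 103°  [linear pair at C on TA]
3. ∠AUC = 15°  [△UCA]

∠AUC = 15°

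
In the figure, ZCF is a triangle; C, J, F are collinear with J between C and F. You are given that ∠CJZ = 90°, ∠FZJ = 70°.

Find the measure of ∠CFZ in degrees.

∠CFZ = 20°

1. ∠FJZ = 90°  [linear pair at J on CF]
2. ∠JFZ = 20°  [△ZJF]
3. ∠CFZ = 20°  [J on ray FC]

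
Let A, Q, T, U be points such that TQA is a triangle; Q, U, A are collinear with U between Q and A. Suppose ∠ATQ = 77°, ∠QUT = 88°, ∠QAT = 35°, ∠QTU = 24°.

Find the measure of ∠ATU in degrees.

∠ATU = 53°

1. ∠AUT = 92°  [linear pair at U on QA]
2. ∠TAU = 35°  [U on ray AQ]
3. ∠ATU = 53°  [△TUA]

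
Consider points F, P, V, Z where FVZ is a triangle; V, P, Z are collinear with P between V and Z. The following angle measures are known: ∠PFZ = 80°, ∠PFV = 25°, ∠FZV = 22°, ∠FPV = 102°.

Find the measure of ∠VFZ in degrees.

1. ∠FVP = 53°  [△FVP]
2. ∠FVZ = 53°  [P on ray VZ]
3. ∠VFZ = 105°  [△FVZ]

∠VFZ = 105°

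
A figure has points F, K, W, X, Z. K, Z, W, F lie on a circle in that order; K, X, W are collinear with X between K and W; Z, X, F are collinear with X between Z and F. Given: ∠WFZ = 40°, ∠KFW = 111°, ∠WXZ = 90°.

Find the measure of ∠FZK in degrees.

∠FZK = 50°

1. ∠WKZ = 40°  [same arc ZW]
2. ∠KXZ = 90°  [linear pair at X on KW]
3. ∠FZK = 50°  [△KXZ]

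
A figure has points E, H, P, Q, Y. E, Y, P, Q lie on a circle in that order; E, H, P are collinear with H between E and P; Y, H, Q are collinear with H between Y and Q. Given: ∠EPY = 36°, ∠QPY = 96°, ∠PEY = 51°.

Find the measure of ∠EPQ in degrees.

∠EPQ = 60°

1. ∠EQY = 36°  [same arc EY]
2. ∠QEY = 84°  [cyclic EYPQ, opposite ∠E+∠P]
3. ∠EYQ = 60°  [△EYQ]
4. ∠EPQ = 60°  [same arc EQ]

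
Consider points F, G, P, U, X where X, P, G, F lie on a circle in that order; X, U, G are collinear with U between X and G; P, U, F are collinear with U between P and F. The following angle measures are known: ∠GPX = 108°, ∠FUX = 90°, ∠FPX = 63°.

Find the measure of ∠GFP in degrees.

∠GFP = 27°

1. ∠FUG = 90°  [linear pair at U on XG]
2. ∠FGX = 63°  [same arc XF]
3. ∠GFP = 27°  [△GUF]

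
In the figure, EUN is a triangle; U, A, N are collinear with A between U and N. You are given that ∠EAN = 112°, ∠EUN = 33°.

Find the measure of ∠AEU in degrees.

1. ∠EAU = 68°  [linear pair at A on UN]
2. ∠AUE = 33°  [A on ray UN]
3. ∠AEU = 79°  [△EUA]

∠AEU = 79°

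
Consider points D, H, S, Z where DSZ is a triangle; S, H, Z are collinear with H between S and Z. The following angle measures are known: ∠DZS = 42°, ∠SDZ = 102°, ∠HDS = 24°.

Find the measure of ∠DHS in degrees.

1. ∠DSZ = 36°  [△DSZ]
2. ∠DSH = 36°  [H on ray SZ]
3. ∠DHS = 120°  [△DSH]

∠DHS = 120°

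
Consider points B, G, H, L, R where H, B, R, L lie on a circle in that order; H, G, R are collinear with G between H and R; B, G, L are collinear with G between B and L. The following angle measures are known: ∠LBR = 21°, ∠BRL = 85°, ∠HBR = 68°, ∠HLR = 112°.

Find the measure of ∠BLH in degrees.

∠BLH = 38°

1. ∠LHR = 21°  [same arc RL]
2. ∠BHL = 95°  [cyclic HBRL, opposite ∠H+∠R]
3. ∠HRL = 47°  [△HRL]
4. ∠HBL = 47°  [same arc HL]
5. ∠BLH = 38°  [△HBL]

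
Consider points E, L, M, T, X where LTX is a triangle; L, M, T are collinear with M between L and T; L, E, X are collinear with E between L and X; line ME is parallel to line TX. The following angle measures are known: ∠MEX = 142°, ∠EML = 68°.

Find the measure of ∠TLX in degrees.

1. ∠LEM = 38°  [linear pair at E on LX]
2. ∠ELM = 74°  [△LME]
3. ∠TLX = 74°  [M on LT, E on LX]

∠TLX = 74°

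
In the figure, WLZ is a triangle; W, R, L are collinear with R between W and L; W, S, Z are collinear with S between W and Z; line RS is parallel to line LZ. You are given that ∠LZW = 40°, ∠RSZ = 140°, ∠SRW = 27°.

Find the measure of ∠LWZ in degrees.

1. ∠RSW = 40°  [RS∥LZ, corresponding at S]
2. ∠RWS = 113°  [△WRS]
3. ∠LWZ = 113°  [R on WL, S on WZ]

∠LWZ = 113°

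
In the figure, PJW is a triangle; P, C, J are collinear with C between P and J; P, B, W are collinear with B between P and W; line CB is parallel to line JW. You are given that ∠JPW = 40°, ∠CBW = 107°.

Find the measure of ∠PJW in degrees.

1. ∠BPC = 40°  [C on PJ, B on PW]
2. ∠CBP = 73°  [linear pair at B on PW]
3. ∠BCP = 67°  [△PCB]
4. ∠PJW = 67°  [CB∥JW, corresponding at C]

∠PJW = 67°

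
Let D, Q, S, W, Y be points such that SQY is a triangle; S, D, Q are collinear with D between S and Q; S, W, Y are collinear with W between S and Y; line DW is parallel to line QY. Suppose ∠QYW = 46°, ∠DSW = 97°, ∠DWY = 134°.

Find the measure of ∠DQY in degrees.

∠DQY = 37°

1. ∠QYS = 46°  [W on ray YS]
2. ∠QSY = 97°  [D on SQ, W on SY]
3. ∠SQY = 37°  [△SQY]
4. ∠DQY = 37°  [D on ray QS]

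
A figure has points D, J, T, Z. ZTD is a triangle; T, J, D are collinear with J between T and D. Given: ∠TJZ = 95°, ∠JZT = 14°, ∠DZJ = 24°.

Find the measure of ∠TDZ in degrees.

1. ∠DJZ = 85°  [linear pair at J on TD]
2. ∠JDZ = 71°  [△ZJD]
3. ∠TDZ = 71°  [J on ray DT]

∠TDZ = 71°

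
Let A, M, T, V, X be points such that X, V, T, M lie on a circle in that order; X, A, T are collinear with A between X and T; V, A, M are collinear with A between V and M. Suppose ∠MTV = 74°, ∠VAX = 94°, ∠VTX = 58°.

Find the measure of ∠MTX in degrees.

1. ∠MXV = 106°  [cyclic XVTM, opposite ∠X+∠T]
2. ∠VMX = 58°  [same arc XV]
3. ∠MVX = 16°  [△XVM]
4. ∠MTX = 16°  [same arc XM]

∠MTX = 16°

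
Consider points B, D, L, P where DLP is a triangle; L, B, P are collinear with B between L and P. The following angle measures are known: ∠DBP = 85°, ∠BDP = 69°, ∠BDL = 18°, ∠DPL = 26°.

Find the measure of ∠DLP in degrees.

1. ∠DBL = 95°  [linear pair at B on LP]
2. ∠BLD = 67°  [△DLB]
3. ∠DLP = 67°  [B on ray LP]

∠DLP = 67°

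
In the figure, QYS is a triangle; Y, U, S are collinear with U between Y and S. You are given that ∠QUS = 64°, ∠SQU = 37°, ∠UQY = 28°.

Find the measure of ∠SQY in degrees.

1. ∠QSU = 79°  [△QUS]
2. ∠QUY = 116°  [linear pair at U on YS]
3. ∠QYU = 36°  [△QYU]
4. ∠QSY = 79°  [U on ray SY]
5. ∠QYS = 36°  [U on ray YS]
6. ∠SQY = 65°  [△QYS]

∠SQY = 65°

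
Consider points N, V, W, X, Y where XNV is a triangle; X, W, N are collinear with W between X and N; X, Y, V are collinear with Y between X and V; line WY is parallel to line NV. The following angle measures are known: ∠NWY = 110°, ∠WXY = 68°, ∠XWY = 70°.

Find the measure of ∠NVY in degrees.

∠NVY = 42°

1. ∠WYX = 42°  [△XWY]
2. ∠VYW = 138°  [linear pair at Y on XV]
3. ∠NVY = 42°  [WY∥NV, co-interior at V–Y]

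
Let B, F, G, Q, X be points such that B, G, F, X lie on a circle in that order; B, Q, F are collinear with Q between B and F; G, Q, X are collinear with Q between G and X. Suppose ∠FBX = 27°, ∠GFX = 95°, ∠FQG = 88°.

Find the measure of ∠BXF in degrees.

1. ∠FGX = 27°  [same arc FX]
2. ∠FXG = 58°  [△GFX]
3. ∠BFG = 65°  [△GQF]
4. ∠FBG = 58°  [same arc GF]
5. ∠BGF = 57°  [△BGF]
6. ∠BXF = 123°  [cyclic BGFX, opposite ∠G+∠X]

∠BXF = 123°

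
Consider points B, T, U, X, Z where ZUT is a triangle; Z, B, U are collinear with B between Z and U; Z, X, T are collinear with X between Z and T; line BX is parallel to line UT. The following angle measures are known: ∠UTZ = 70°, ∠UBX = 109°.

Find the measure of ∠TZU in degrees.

∠TZU = 39°

1. ∠BXZ = 70°  [BX∥UT, corresponding at X]
2. ∠XBZ = 71°  [linear pair at B on ZU]
3. ∠BZX = 39°  [△ZBX]
4. ∠TZU = 39°  [B on ZU, X on ZT]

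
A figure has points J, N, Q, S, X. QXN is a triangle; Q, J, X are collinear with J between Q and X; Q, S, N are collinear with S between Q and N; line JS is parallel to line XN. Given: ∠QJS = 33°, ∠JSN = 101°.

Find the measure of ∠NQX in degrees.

∠NQX = 68°

1. ∠JSQ = 79°  [linear pair at S on QN]
2. ∠JQS = 68°  [△QJS]
3. ∠NQX = 68°  [J on QX, S on QN]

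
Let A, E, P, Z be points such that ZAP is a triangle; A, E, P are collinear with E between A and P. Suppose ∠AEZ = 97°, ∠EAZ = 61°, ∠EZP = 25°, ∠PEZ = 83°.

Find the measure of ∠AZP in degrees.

∠AZP = 47°

1. ∠PAZ = 61°  [E on ray AP]
2. ∠EPZ = 72°  [△ZEP]
3. ∠APZ = 72°  [E on ray PA]
4. ∠AZP = 47°  [△ZAP]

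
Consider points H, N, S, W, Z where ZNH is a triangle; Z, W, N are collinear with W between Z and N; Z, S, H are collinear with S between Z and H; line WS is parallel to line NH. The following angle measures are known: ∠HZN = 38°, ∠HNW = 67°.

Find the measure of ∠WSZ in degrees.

∠WSZ = 75°

1. ∠HNZ = 67°  [W on ray NZ]
2. ∠NHZ = 75°  [△ZNH]
3. ∠WSZ = 75°  [WS∥NH, corresponding at S]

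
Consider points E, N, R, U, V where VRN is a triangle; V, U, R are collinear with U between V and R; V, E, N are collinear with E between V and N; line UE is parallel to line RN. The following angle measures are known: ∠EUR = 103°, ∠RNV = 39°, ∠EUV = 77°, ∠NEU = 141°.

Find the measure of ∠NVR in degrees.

∠NVR = 64°

1. ∠UEV = 39°  [UE∥RN, corresponding at E]
2. ∠EVU = 64°  [△VUE]
3. ∠NVR = 64°  [U on VR, E on VN]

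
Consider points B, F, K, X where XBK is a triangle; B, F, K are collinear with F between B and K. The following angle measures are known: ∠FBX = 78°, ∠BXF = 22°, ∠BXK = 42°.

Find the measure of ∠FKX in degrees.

∠FKX = 60°

1. ∠KBX = 78°  [F on ray BK]
2. ∠BKX = 60°  [△XBK]
3. ∠FKX = 60°  [F on ray KB]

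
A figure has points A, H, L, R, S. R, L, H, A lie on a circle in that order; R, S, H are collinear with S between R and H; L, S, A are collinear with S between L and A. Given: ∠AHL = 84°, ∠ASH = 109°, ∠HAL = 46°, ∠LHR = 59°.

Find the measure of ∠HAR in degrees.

1. ∠ALH = 50°  [△LHA]
2. ∠AHR = 25°  [△HSA]
3. ∠ARH = 50°  [same arc HA]
4. ∠HAR = 105°  [△RHA]

∠HAR = 105°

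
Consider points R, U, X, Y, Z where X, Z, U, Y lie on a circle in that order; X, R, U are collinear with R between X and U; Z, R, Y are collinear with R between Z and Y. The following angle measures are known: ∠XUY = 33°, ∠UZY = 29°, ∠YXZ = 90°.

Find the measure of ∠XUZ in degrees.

∠XUZ = 57°

1. ∠XZY = 33°  [same arc XY]
2. ∠XYZ = 57°  [△XZY]
3. ∠XUZ = 57°  [same arc XZ]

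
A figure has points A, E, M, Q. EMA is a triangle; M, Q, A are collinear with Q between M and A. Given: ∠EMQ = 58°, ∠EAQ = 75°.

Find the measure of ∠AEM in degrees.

1. ∠AME = 58°  [Q on ray MA]
2. ∠EAM = 75°  [Q on ray AM]
3. ∠AEM = 47°  [△EMA]

∠AEM = 47°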